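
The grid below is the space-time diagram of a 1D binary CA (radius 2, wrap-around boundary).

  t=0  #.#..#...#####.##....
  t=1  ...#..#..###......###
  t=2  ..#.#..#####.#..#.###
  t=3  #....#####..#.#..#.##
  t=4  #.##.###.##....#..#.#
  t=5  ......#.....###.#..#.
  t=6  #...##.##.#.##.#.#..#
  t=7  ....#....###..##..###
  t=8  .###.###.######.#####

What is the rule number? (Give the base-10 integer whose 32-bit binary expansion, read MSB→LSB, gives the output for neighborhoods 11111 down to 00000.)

  nb #####: next=#  (t=0,i=11, bit31=1)
  nb ####.: next=.  (t=0,i=12, bit30=0)
  nb ###.#: next=.  (t=0,i=13, bit29=0)
  nb ###..: next=#  (t=1,i=11, bit28=1)
  nb ##.##: next=.  (t=0,i=14, bit27=0)
  nb ##.#.: next=#  (t=2,i=12, bit26=1)
  nb ##..#: next=#  (t=2,i=0, bit25=1)
  nb ##...: next=.  (t=0,i=17, bit24=0)
  nb #.###: next=.  (t=2,i=18, bit23=0)
  nb #.##.: next=.  (t=0,i=15, bit22=0)
  nb #.#.#: next=#  (t=6,i=10, bit21=1)
  nb #.#..: next=.  (t=0,i=2, bit20=0)
  nb #..##: next=#  (t=1,i=8, bit19=1)
  nb #..#.: next=.  (t=0,i=4, bit18=0)
  nb #...#: next=.  (t=0,i=7, bit17=0)
  nb #....: next=#  (t=0,i=18, bit16=1)
  nb .####: next=#  (t=0,i=10, bit15=1)
  nb .###.: next=#  (t=1,i=10, bit14=1)
  nb .##.#: next=.  (t=4,i=0, bit13=0)
  nb .##..: next=.  (t=0,i=16, bit12=0)
  nb .#.##: next=#  (t=2,i=17, bit11=1)
  nb .#.#.: next=.  (t=0,i=1, bit10=0)
  nb .#..#: next=#  (t=0,i=3, bit9=1)
  nb .#...: next=#  (t=0,i=6, bit8=1)
  nb ..###: next=#  (t=0,i=9, bit7=1)
  nb ..##.: next=#  (t=6,i=4, bit6=1)
  nb ..#.#: next=.  (t=0,i=0, bit5=0)
  nb ..#..: next=.  (t=0,i=5, bit4=0)
  nb ...##: next=.  (t=0,i=8, bit3=0)
  nb ...#.: next=#  (t=0,i=20, bit2=1)
  nb ....#: next=#  (t=0,i=19, bit1=1)
  nb .....: next=.  (t=1,i=14, bit0=0)
  bits 10010110001010011100101111000110 = 2519321542

2519321542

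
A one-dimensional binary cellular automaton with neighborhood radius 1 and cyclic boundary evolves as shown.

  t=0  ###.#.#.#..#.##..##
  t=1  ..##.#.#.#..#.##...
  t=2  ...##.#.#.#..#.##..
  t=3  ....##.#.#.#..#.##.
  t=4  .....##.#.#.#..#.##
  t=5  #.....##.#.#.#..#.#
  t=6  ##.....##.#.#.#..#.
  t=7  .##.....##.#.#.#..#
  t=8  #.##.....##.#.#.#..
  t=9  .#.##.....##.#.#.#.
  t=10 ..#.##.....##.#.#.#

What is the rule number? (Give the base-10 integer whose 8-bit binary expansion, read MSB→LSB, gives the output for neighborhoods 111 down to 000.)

112

  ###|.  b7=0 t=0,i=0
  ##.|#  b6=1 t=0,i=2
  #.#|#  b5=1 t=0,i=3
  #..|#  b4=1 t=0,i=9
  .##|.  b3=0 t=0,i=13
  .#.|.  b2=0 t=0,i=4
  ..#|.  b1=0 t=0,i=10
  ...|.  b0=0 t=1,i=0
  bits 01110000 = 112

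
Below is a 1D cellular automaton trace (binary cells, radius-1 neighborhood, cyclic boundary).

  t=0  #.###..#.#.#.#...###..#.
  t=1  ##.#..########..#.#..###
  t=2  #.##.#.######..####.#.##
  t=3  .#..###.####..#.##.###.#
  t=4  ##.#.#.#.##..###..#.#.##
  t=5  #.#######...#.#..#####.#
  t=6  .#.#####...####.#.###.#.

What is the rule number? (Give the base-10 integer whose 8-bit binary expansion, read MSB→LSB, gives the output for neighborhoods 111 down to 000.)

  ###|#  b7=1 t=0,i=3
  ##.|.  b6=0 t=0,i=4
  #.#|#  b5=1 t=0,i=1
  #..|.  b4=0 t=0,i=5
  .##|.  b3=0 t=0,i=2
  .#.|#  b2=1 t=0,i=0
  ..#|#  b1=1 t=0,i=6
  ...|.  b0=0 t=0,i=15
  bits 10100110 = 166

166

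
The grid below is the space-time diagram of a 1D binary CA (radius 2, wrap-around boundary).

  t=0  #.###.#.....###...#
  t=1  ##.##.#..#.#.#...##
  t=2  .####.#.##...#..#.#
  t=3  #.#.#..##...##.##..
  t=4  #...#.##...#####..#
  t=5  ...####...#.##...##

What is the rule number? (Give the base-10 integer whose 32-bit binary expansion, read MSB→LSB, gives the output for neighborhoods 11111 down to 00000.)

  [31] ##### => #  t=4,i=13
  [30] ####. => .  t=1,i=0
  [29] ###.# => #  t=0,i=4
  [28] ###.. => .  t=0,i=14
  [27] ##.## => #  t=0,i=1
  [26] ##.#. => .  t=0,i=5
  [25] ##..# => .  t=3,i=17
  [24] ##... => .  t=0,i=15
  [23] #.### => .  t=0,i=2
  [22] #.##. => #  t=1,i=3
  [21] #.#.# => .  t=1,i=11
  [20] #.#.. => #  t=0,i=6
  [19] #..## => #  t=3,i=6
  [18] #..#. => #  t=1,i=8
  [17] #...# => .  t=0,i=16
  [16] #.... => .  t=0,i=8
  [15] .#### => #  t=1,i=18
  [14] .###. => #  t=0,i=3
  [13] .##.# => #  t=0,i=0
  [12] .##.. => .  t=2,i=9
  [11] .#.## => #  t=2,i=0
  [10] .#.#. => .  t=1,i=10
  [9] .#..# => .  t=1,i=7
  [8] .#... => .  t=0,i=7
  [7] ..### => .  t=0,i=12
  [6] ..##. => #  t=0,i=18
  [5] ..#.# => #  t=1,i=9
  [4] ..#.. => #  t=2,i=13
  [3] ...## => #  t=0,i=11
  [2] ...#. => #  t=2,i=12
  [1] ....# => .  t=0,i=10
  [0] ..... => #  t=0,i=9
  bits 10101000010111001110100001111101 = 2824661117

2824661117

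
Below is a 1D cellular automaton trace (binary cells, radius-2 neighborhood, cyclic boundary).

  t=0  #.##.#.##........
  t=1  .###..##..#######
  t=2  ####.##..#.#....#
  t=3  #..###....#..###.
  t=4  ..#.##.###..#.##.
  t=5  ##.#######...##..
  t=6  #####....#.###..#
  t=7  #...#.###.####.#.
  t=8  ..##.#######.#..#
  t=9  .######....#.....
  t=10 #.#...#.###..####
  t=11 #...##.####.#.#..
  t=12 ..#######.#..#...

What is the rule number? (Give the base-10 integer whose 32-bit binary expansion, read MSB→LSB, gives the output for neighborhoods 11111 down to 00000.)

952888399

  #####|.  b31=0 t=1,i=12
  ####.|.  b30=0 t=1,i=15
  ###.#|#  b29=1 t=1,i=16
  ###..|#  b28=1 t=1,i=3
  ##.##|#  b27=1 t=1,i=0
  ##.#.|.  b26=0 t=0,i=4
  ##..#|.  b25=0 t=1,i=4
  ##...|.  b24=0 t=0,i=9
  #.###|#  b23=1 t=1,i=1
  #.##.|#  b22=1 t=0,i=2
  #.#.#|.  b21=0 t=0,i=5
  #.#..|.  b20=0 t=2,i=11
  #..##|#  b19=1 t=1,i=5
  #..#.|.  b18=0 t=2,i=8
  #...#|#  b17=1 t=4,i=0
  #....|#  b16=1 t=0,i=10
  .####|#  b15=1 t=1,i=11
  .###.|#  b14=1 t=1,i=2
  .##.#|#  b13=1 t=0,i=3
  .##..|.  b12=0 t=0,i=8
  .#.##|#  b11=1 t=0,i=1
  .#.#.|#  b10=1 t=2,i=10
  .#..#|.  b9=0 t=3,i=1
  .#...|.  b8=0 t=2,i=12
  ..###|.  b7=0 t=1,i=10
  ..##.|#  b6=1 t=1,i=6
  ..#.#|.  b5=0 t=0,i=0
  ..#..|.  b4=0 t=3,i=10
  ...##|#  b3=1 t=2,i=15
  ...#.|#  b2=1 t=0,i=16
  ....#|#  b1=1 t=0,i=15
  .....|#  b0=1 t=0,i=11
  bits 00111000110010111110110001001111 = 952888399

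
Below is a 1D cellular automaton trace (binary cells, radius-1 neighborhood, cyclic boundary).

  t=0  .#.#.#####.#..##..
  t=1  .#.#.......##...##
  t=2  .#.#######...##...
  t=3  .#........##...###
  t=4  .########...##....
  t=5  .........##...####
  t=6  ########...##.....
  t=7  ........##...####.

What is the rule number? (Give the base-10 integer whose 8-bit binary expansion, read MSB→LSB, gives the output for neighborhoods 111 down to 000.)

  ### -> .   bit 7 = 0  t=0,i=6
  ##. -> .   bit 6 = 0  t=0,i=9
  #.# -> .   bit 5 = 0  t=0,i=2
  #.. -> #   bit 4 = 1  t=0,i=12
  .## -> .   bit 3 = 0  t=0,i=5
  .#. -> #   bit 2 = 1  t=0,i=1
  ..# -> .   bit 1 = 0  t=0,i=0
  ... -> #   bit 0 = 1  t=0,i=17
  bits 00010101 = 21

21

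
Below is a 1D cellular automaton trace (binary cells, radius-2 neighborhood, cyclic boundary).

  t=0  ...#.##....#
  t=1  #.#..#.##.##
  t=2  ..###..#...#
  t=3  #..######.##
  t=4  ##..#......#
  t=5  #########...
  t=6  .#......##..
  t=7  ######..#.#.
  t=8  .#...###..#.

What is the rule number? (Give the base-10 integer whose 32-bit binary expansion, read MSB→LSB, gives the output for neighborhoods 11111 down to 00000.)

326484821

  ##### -> .   bit 31 = 0  t=3,i=5
  ####. -> .   bit 30 = 0  t=3,i=7
  ###.# -> .   bit 29 = 0  t=1,i=0
  ###.. -> #   bit 28 = 1  t=2,i=4
  ##.## -> .   bit 27 = 0  t=1,i=9
  ##.#. -> .   bit 26 = 0  t=1,i=1
  ##..# -> #   bit 25 = 1  t=2,i=5
  ##... -> #   bit 24 = 1  t=0,i=7
  #.### -> .   bit 23 = 0  t=1,i=10
  #.##. -> #   bit 22 = 1  t=0,i=5
  #.#.# -> #   bit 21 = 1  t=7,i=10
  #.#.. -> #   bit 20 = 1  t=1,i=2
  #..## -> .   bit 19 = 0  t=2,i=1
  #..#. -> #   bit 18 = 1  t=1,i=4
  #...# -> .   bit 17 = 0  t=0,i=1
  #.... -> #   bit 16 = 1  t=0,i=8
  .#### -> #   bit 15 = 1  t=3,i=4
  .###. -> #   bit 14 = 1  t=1,i=11
  .##.# -> .   bit 13 = 0  t=1,i=8
  .##.. -> .   bit 12 = 0  t=0,i=6
  .#.## -> .   bit 11 = 0  t=0,i=4
  .#.#. -> .   bit 10 = 0  t=7,i=9
  .#..# -> #   bit 9 = 1  t=1,i=3
  .#... -> #   bit 8 = 1  t=0,i=0
  ..### -> .   bit 7 = 0  t=2,i=2
  ..##. -> #   bit 6 = 1  t=6,i=8
  ..#.# -> .   bit 5 = 0  t=0,i=3
  ..#.. -> #   bit 4 = 1  t=0,i=11
  ...## -> .   bit 3 = 0  t=4,i=10
  ...#. -> #   bit 2 = 1  t=0,i=2
  ....# -> .   bit 1 = 0  t=0,i=9
  ..... -> #   bit 0 = 1  t=4,i=7
  bits 00010011011101011100001101010101 = 326484821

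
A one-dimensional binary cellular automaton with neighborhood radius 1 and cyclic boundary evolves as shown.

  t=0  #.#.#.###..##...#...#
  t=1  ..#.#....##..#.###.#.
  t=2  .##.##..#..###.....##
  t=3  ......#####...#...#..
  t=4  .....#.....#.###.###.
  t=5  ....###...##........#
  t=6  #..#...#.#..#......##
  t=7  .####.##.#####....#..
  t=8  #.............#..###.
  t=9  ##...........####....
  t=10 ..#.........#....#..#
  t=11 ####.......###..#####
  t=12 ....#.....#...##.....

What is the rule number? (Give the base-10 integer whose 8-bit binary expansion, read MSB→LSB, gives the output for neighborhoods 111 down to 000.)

  nb ###: next=.  (t=0,i=7, bit7=0)
  nb ##.: next=.  (t=0,i=0, bit6=0)
  nb #.#: next=.  (t=0,i=1, bit5=0)
  nb #..: next=#  (t=0,i=9, bit4=1)
  nb .##: next=.  (t=0,i=6, bit3=0)
  nb .#.: next=#  (t=0,i=2, bit2=1)
  nb ..#: next=#  (t=0,i=10, bit1=1)
  nb ...: next=.  (t=0,i=14, bit0=0)
  bits 00010110 = 22

22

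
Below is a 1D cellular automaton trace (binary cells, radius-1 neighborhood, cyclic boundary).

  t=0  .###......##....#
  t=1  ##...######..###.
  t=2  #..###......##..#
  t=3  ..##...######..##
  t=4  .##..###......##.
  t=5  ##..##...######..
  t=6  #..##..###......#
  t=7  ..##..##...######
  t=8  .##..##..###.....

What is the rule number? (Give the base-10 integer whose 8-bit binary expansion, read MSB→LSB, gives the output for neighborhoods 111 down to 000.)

  ###|.  b7=0 t=0,i=2
  ##.|.  b6=0 t=0,i=3
  #.#|#  b5=1 t=0,i=0
  #..|.  b4=0 t=0,i=4
  .##|#  b3=1 t=0,i=1
  .#.|.  b2=0 t=0,i=16
  ..#|#  b1=1 t=0,i=9
  ...|#  b0=1 t=0,i=5
  bits 00101011 = 43

43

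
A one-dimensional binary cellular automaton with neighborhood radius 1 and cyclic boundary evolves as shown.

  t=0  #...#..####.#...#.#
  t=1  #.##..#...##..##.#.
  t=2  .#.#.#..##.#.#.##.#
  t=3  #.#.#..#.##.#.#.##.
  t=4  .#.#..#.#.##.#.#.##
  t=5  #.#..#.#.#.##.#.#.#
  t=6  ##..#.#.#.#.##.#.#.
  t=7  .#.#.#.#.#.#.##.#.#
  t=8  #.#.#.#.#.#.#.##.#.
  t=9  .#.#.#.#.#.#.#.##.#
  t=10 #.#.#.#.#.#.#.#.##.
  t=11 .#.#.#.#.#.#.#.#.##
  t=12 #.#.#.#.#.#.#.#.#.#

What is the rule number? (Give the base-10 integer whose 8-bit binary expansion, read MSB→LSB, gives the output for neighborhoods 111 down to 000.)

99

  ### -> .   bit 7 = 0  t=0,i=8
  ##. -> #   bit 6 = 1  t=0,i=0
  #.# -> #   bit 5 = 1  t=0,i=11
  #.. -> .   bit 4 = 0  t=0,i=1
  .## -> .   bit 3 = 0  t=0,i=7
  .#. -> .   bit 2 = 0  t=0,i=4
  ..# -> #   bit 1 = 1  t=0,i=3
  ... -> #   bit 0 = 1  t=0,i=2
  bits 01100011 = 99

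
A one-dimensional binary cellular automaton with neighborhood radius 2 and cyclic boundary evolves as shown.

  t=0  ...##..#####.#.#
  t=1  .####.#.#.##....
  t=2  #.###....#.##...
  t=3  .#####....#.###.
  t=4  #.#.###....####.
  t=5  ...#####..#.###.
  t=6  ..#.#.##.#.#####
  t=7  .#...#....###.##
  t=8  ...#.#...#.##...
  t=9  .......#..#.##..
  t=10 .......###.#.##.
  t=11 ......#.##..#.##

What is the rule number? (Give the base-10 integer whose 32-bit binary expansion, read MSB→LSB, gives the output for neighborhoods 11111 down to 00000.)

  ##### -> .   bit 31 = 0  t=0,i=9
  ####. -> #   bit 30 = 1  t=0,i=10
  ###.# -> #   bit 29 = 1  t=0,i=11
  ###.. -> #   bit 28 = 1  t=2,i=4
  ##.## -> .   bit 27 = 0  t=7,i=13
  ##.#. -> .   bit 26 = 0  t=0,i=12
  ##..# -> .   bit 25 = 0  t=0,i=5
  ##... -> #   bit 24 = 1  t=1,i=12
  #.### -> #   bit 23 = 1  t=2,i=2
  #.##. -> .   bit 22 = 0  t=1,i=10
  #.#.# -> .   bit 21 = 0  t=0,i=13
  #.#.. -> .   bit 20 = 0  t=0,i=15
  #..## -> #   bit 19 = 1  t=0,i=6
  #..#. -> #   bit 18 = 1  t=5,i=9
  #...# -> #   bit 17 = 1  t=0,i=1
  #.... -> .   bit 16 = 0  t=1,i=13
  .#### -> #   bit 15 = 1  t=0,i=8
  .###. -> #   bit 14 = 1  t=2,i=3
  .##.# -> .   bit 13 = 0  t=6,i=7
  .##.. -> #   bit 12 = 1  t=0,i=4
  .#.## -> #   bit 11 = 1  t=1,i=9
  .#.#. -> .   bit 10 = 0  t=0,i=14
  .#..# -> #   bit 9 = 1  t=9,i=8
  .#... -> .   bit 8 = 0  t=0,i=0
  ..### -> .   bit 7 = 0  t=0,i=7
  ..##. -> #   bit 6 = 1  t=0,i=3
  ..#.# -> .   bit 5 = 0  t=2,i=0
  ..#.. -> #   bit 4 = 1  t=7,i=5
  ...## -> #   bit 3 = 1  t=0,i=2
  ...#. -> .   bit 2 = 0  t=2,i=8
  ....# -> .   bit 1 = 0  t=1,i=15
  ..... -> .   bit 0 = 0  t=1,i=14
  bits 01110001100011101101101001011000 = 1905187416

1905187416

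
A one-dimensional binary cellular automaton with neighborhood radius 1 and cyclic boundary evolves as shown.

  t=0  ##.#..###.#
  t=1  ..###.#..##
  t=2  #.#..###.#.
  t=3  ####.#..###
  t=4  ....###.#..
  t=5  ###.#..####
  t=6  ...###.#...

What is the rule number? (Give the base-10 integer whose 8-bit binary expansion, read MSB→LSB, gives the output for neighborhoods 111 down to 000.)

61

  [7] ### => .  t=0,i=0
  [6] ##. => .  t=0,i=1
  [5] #.# => #  t=0,i=2
  [4] #.. => #  t=0,i=4
  [3] .## => #  t=0,i=6
  [2] .#. => #  t=0,i=3
  [1] ..# => .  t=0,i=5
  [0] ... => #  t=4,i=0
  bits 00111101 = 61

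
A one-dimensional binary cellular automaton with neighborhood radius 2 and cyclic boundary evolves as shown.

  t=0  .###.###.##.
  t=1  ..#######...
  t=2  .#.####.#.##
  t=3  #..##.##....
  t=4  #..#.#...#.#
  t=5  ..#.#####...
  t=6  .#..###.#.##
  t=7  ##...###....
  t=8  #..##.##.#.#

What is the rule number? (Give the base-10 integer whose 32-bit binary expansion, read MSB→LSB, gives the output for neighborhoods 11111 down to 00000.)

  nb #####: next=#  (t=1,i=4, bit31=1)
  nb ####.: next=.  (t=1,i=7, bit30=0)
  nb ###.#: next=#  (t=0,i=3, bit29=1)
  nb ###..: next=#  (t=1,i=8, bit28=1)
  nb ##.##: next=#  (t=0,i=4, bit27=1)
  nb ##.#.: next=#  (t=2,i=0, bit26=1)
  nb ##..#: next=.  (t=0,i=11, bit25=0)
  nb ##...: next=.  (t=1,i=9, bit24=0)
  nb #.###: next=#  (t=0,i=5, bit23=1)
  nb #.##.: next=.  (t=0,i=9, bit22=0)
  nb #.#.#: next=.  (t=2,i=1, bit21=0)
  nb #.#..: next=#  (t=4,i=5, bit20=1)
  nb #..##: next=.  (t=0,i=0, bit19=0)
  nb #..#.: next=#  (t=4,i=2, bit18=1)
  nb #...#: next=#  (t=4,i=7, bit17=1)
  nb #....: next=#  (t=1,i=10, bit16=1)
  nb .####: next=#  (t=1,i=3, bit15=1)
  nb .###.: next=#  (t=0,i=2, bit14=1)
  nb .##.#: next=.  (t=2,i=11, bit13=0)
  nb .##..: next=.  (t=0,i=10, bit12=0)
  nb .#.##: next=.  (t=2,i=2, bit11=0)
  nb .#.#.: next=#  (t=4,i=4, bit10=1)
  nb .#..#: next=.  (t=3,i=1, bit9=0)
  nb .#...: next=#  (t=4,i=6, bit8=1)
  nb ..###: next=.  (t=0,i=1, bit7=0)
  nb ..##.: next=#  (t=3,i=3, bit6=1)
  nb ..#.#: next=.  (t=4,i=3, bit5=0)
  nb ..#..: next=#  (t=3,i=0, bit4=1)
  nb ...##: next=#  (t=1,i=1, bit3=1)
  nb ...#.: next=#  (t=3,i=11, bit2=1)
  nb ....#: next=.  (t=1,i=0, bit1=0)
  nb .....: next=#  (t=1,i=11, bit0=1)
  bits 10111100100101111100010101011101 = 3164063069

3164063069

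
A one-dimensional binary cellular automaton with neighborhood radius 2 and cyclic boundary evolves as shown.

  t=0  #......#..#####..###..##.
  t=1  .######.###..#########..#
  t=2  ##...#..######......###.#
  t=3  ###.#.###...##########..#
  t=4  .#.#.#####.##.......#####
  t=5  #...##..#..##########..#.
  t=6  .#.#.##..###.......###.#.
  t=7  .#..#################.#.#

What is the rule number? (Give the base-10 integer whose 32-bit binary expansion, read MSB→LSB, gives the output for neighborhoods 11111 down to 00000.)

1472813999

  [31] ##### => .  t=0,i=12
  [30] ####. => #  t=0,i=13
  [29] ###.# => .  t=1,i=6
  [28] ###.. => #  t=0,i=14
  [27] ##.## => .  t=1,i=7
  [26] ##.#. => #  t=0,i=24
  [25] ##..# => #  t=0,i=15
  [24] ##... => #  t=2,i=2
  [23] #.### => #  t=1,i=1
  [22] #.##. => #  t=4,i=11
  [21] #.#.# => .  t=3,i=4
  [20] #.#.. => .  t=0,i=0
  [19] #..## => #  t=0,i=9
  [18] #..#. => .  t=1,i=23
  [17] #...# => .  t=2,i=3
  [16] #.... => #  t=0,i=2
  [15] .#### => .  t=0,i=11
  [14] .###. => #  t=0,i=18
  [13] .##.# => .  t=0,i=23
  [12] .##.. => #  t=4,i=12
  [11] .#.## => #  t=1,i=0
  [10] .#.#. => .  t=4,i=2
  [9] .#..# => #  t=0,i=8
  [8] .#... => #  t=0,i=1
  [7] ..### => #  t=0,i=10
  [6] ..##. => .  t=0,i=22
  [5] ..#.# => #  t=1,i=24
  [4] ..#.. => .  t=0,i=7
  [3] ...## => #  t=2,i=19
  [2] ...#. => #  t=0,i=6
  [1] ....# => #  t=0,i=5
  [0] ..... => #  t=0,i=3
  bits 01010111110010010101101110101111 = 1472813999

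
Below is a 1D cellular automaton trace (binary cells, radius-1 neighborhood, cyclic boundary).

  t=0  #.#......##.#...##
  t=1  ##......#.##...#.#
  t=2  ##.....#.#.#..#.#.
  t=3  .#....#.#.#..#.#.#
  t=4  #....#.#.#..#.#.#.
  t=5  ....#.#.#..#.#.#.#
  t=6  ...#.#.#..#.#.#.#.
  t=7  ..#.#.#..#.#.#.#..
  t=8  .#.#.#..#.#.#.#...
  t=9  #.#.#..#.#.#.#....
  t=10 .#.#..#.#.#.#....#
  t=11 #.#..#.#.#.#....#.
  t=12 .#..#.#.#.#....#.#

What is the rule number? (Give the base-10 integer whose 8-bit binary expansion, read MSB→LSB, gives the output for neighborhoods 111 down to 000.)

226

  nb ###: next=#  (t=0,i=17, bit7=1)
  nb ##.: next=#  (t=0,i=0, bit6=1)
  nb #.#: next=#  (t=0,i=1, bit5=1)
  nb #..: next=.  (t=0,i=3, bit4=0)
  nb .##: next=.  (t=0,i=9, bit3=0)
  nb .#.: next=.  (t=0,i=2, bit2=0)
  nb ..#: next=#  (t=0,i=8, bit1=1)
  nb ...: next=.  (t=0,i=4, bit0=0)
  bits 11100010 = 226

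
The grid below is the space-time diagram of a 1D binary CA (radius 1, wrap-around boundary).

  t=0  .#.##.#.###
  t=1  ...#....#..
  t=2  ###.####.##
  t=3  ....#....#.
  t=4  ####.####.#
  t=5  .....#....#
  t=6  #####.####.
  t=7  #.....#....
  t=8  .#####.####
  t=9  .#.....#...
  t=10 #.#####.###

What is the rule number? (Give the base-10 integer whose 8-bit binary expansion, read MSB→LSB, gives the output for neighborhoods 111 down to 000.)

27

  [7] ### => .  t=0,i=9
  [6] ##. => .  t=0,i=4
  [5] #.# => .  t=0,i=0
  [4] #.. => #  t=1,i=4
  [3] .## => #  t=0,i=3
  [2] .#. => .  t=0,i=1
  [1] ..# => #  t=1,i=2
  [0] ... => #  t=1,i=0
  bits 00011011 = 27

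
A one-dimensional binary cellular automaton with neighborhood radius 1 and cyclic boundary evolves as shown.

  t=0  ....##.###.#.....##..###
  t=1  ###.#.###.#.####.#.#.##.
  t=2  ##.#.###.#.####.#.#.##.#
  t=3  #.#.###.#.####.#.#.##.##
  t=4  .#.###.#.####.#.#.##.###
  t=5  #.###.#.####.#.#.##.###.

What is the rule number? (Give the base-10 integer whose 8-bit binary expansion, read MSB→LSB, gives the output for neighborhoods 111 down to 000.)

  ###|#  b7=1 t=0,i=8
  ##.|.  b6=0 t=0,i=5
  #.#|#  b5=1 t=0,i=6
  #..|#  b4=1 t=0,i=0
  .##|#  b3=1 t=0,i=4
  .#.|.  b2=0 t=0,i=11
  ..#|.  b1=0 t=0,i=3
  ...|#  b0=1 t=0,i=1
  bits 10111001 = 185

185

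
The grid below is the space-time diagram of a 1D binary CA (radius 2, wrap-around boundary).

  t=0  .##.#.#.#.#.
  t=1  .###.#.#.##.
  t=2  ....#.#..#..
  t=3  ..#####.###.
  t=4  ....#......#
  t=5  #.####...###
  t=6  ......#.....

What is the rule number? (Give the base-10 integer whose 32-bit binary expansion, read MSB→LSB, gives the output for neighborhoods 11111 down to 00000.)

  nb #####: next=#  (t=3,i=4, bit31=1)
  nb ####.: next=.  (t=3,i=5, bit30=0)
  nb ###.#: next=.  (t=1,i=3, bit29=0)
  nb ###..: next=.  (t=3,i=10, bit28=0)
  nb ##.##: next=.  (t=3,i=7, bit27=0)
  nb ##.#.: next=#  (t=0,i=3, bit26=1)
  nb ##..#: next=.  (t=1,i=11, bit25=0)
  nb ##...: next=#  (t=3,i=11, bit24=1)
  nb #.###: next=.  (t=3,i=8, bit23=0)
  nb #.##.: next=#  (t=1,i=9, bit22=1)
  nb #.#.#: next=.  (t=0,i=4, bit21=0)
  nb #.#..: next=#  (t=0,i=10, bit20=1)
  nb #..##: next=.  (t=0,i=0, bit19=0)
  nb #..#.: next=#  (t=2,i=8, bit18=1)
  nb #...#: next=.  (t=3,i=0, bit17=0)
  nb #....: next=.  (t=2,i=11, bit16=0)
  nb .####: next=.  (t=3,i=3, bit15=0)
  nb .###.: next=.  (t=1,i=2, bit14=0)
  nb .##.#: next=#  (t=0,i=2, bit13=1)
  nb .##..: next=.  (t=1,i=10, bit12=0)
  nb .#.##: next=.  (t=1,i=8, bit11=0)
  nb .#.#.: next=#  (t=0,i=5, bit10=1)
  nb .#..#: next=.  (t=0,i=11, bit9=0)
  nb .#...: next=#  (t=2,i=10, bit8=1)
  nb ..###: next=.  (t=1,i=1, bit7=0)
  nb ..##.: next=#  (t=0,i=1, bit6=1)
  nb ..#.#: next=#  (t=2,i=4, bit5=1)
  nb ..#..: next=#  (t=2,i=9, bit4=1)
  nb ...##: next=.  (t=3,i=1, bit3=0)
  nb ...#.: next=#  (t=2,i=3, bit2=1)
  nb ....#: next=#  (t=2,i=2, bit1=1)
  nb .....: next=.  (t=2,i=0, bit0=0)
  bits 10000101010101000010010101110110 = 2236884342

2236884342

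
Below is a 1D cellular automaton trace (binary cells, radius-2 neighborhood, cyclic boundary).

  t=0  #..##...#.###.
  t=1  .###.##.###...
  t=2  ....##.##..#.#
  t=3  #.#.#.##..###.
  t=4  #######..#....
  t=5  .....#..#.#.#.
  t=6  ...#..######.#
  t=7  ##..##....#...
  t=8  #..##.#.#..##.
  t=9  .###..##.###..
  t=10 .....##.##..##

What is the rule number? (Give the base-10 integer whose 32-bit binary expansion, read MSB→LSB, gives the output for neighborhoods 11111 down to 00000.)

1240338274

  [31] ##### => .  t=4,i=2
  [30] ####. => #  t=4,i=5
  [29] ###.# => .  t=0,i=12
  [28] ###.. => .  t=1,i=10
  [27] ##.## => #  t=1,i=4
  [26] ##.#. => .  t=0,i=13
  [25] ##..# => .  t=2,i=9
  [24] ##... => #  t=0,i=5
  [23] #.### => #  t=0,i=10
  [22] #.##. => #  t=1,i=5
  [21] #.#.# => #  t=3,i=0
  [20] #.#.. => .  t=0,i=0
  [19] #..## => #  t=0,i=2
  [18] #..#. => #  t=2,i=10
  [17] #...# => #  t=0,i=6
  [16] #.... => .  t=1,i=12
  [15] .#### => .  t=4,i=1
  [14] .###. => .  t=0,i=11
  [13] .##.# => .  t=1,i=6
  [12] .##.. => .  t=0,i=4
  [11] .#.## => #  t=0,i=9
  [10] .#.#. => #  t=2,i=12
  [9] .#..# => #  t=0,i=1
  [8] .#... => #  t=2,i=0
  [7] ..### => .  t=1,i=1
  [6] ..##. => #  t=0,i=3
  [5] ..#.# => #  t=0,i=8
  [4] ..#.. => .  t=4,i=9
  [3] ...## => .  t=1,i=0
  [2] ...#. => .  t=0,i=7
  [1] ....# => #  t=1,i=13
  [0] ..... => .  t=5,i=1
  bits 01001001111011100000111101100010 = 1240338274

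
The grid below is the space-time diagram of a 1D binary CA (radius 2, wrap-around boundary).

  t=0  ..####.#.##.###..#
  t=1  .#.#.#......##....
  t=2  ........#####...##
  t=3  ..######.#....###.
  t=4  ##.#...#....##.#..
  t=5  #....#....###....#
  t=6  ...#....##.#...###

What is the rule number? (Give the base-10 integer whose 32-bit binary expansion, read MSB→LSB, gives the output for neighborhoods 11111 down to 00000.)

  #####|.  b31=0 t=2,i=10
  ####.|.  b30=0 t=0,i=4
  ###.#|#  b29=1 t=0,i=5
  ###..|.  b28=0 t=0,i=14
  ##.##|.  b27=0 t=0,i=11
  ##.#.|.  b26=0 t=0,i=6
  ##..#|.  b25=0 t=0,i=15
  ##...|.  b24=0 t=1,i=14
  #.###|#  b23=1 t=0,i=12
  #.##.|.  b22=0 t=0,i=9
  #.#.#|.  b21=0 t=0,i=7
  #.#..|.  b20=0 t=1,i=5
  #..##|#  b19=1 t=0,i=1
  #..#.|.  b18=0 t=0,i=16
  #...#|#  b17=1 t=2,i=14
  #....|.  b16=0 t=1,i=7
  .####|#  b15=1 t=0,i=3
  .###.|#  b14=1 t=0,i=13
  .##.#|.  b13=0 t=0,i=10
  .##..|.  b12=0 t=1,i=13
  .#.##|.  b11=0 t=0,i=8
  .#.#.|.  b10=0 t=1,i=2
  .#..#|.  b9=0 t=0,i=0
  .#...|.  b8=0 t=1,i=6
  ..###|.  b7=0 t=0,i=2
  ..##.|#  b6=1 t=1,i=12
  ..#.#|.  b5=0 t=1,i=1
  ..#..|.  b4=0 t=0,i=17
  ...##|#  b3=1 t=1,i=11
  ...#.|.  b2=0 t=1,i=0
  ....#|#  b1=1 t=1,i=10
  .....|#  b0=1 t=1,i=8
  bits 00100000100010101100000001001011 = 545964107

545964107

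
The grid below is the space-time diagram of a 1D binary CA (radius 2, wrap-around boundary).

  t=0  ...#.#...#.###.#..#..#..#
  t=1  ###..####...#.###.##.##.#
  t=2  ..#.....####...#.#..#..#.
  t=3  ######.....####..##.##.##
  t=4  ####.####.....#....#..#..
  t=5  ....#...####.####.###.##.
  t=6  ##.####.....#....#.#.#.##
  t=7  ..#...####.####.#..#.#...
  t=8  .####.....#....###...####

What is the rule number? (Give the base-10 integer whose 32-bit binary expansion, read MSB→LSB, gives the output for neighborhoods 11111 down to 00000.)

2637386517

  nb #####: next=#  (t=3,i=0, bit31=1)
  nb ####.: next=.  (t=1,i=1, bit30=0)
  nb ###.#: next=.  (t=0,i=13, bit29=0)
  nb ###..: next=#  (t=1,i=2, bit28=1)
  nb ##.##: next=#  (t=1,i=17, bit27=1)
  nb ##.#.: next=#  (t=0,i=14, bit26=1)
  nb ##..#: next=.  (t=1,i=3, bit25=0)
  nb ##...: next=#  (t=1,i=9, bit24=1)
  nb #.###: next=.  (t=0,i=11, bit23=0)
  nb #.##.: next=.  (t=1,i=18, bit22=0)
  nb #.#.#: next=#  (t=6,i=19, bit21=1)
  nb #.#..: next=#  (t=0,i=5, bit20=1)
  nb #..##: next=.  (t=1,i=4, bit19=0)
  nb #..#.: next=.  (t=0,i=17, bit18=0)
  nb #...#: next=#  (t=0,i=1, bit17=1)
  nb #....: next=#  (t=2,i=4, bit16=1)
  nb .####: next=.  (t=1,i=0, bit15=0)
  nb .###.: next=#  (t=0,i=12, bit14=1)
  nb .##.#: next=.  (t=1,i=19, bit13=0)
  nb .##..: next=#  (t=5,i=23, bit12=1)
  nb .#.##: next=.  (t=0,i=10, bit11=0)
  nb .#.#.: next=.  (t=0,i=4, bit10=0)
  nb .#..#: next=#  (t=0,i=16, bit9=1)
  nb .#...: next=#  (t=0,i=0, bit8=1)
  nb ..###: next=.  (t=1,i=5, bit7=0)
  nb ..##.: next=.  (t=3,i=17, bit6=0)
  nb ..#.#: next=.  (t=0,i=3, bit5=0)
  nb ..#..: next=#  (t=0,i=18, bit4=1)
  nb ...##: next=.  (t=2,i=7, bit3=0)
  nb ...#.: next=#  (t=0,i=2, bit2=1)
  nb ....#: next=.  (t=2,i=6, bit1=0)
  nb .....: next=#  (t=2,i=5, bit0=1)
  bits 10011101001100110101001100010101 = 2637386517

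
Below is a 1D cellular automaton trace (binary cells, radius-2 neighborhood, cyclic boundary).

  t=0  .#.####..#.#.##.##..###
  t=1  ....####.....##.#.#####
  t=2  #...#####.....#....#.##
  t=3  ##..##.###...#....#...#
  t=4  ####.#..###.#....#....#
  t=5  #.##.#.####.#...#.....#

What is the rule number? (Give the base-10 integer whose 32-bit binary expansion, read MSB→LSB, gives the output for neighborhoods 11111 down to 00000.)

  #####|.  b31=0 t=1,i=20
  ####.|#  b30=1 t=0,i=5
  ###.#|#  b29=1 t=0,i=22
  ###..|#  b28=1 t=0,i=6
  ##.##|.  b27=0 t=0,i=15
  ##.#.|.  b26=0 t=0,i=0
  ##..#|#  b25=1 t=0,i=7
  ##...|#  b24=1 t=1,i=0
  #.###|.  b23=0 t=0,i=3
  #.##.|#  b22=1 t=0,i=13
  #.#.#|.  b21=0 t=0,i=1
  #.#..|#  b20=1 t=4,i=5
  #..##|#  b19=1 t=0,i=19
  #..#.|.  b18=0 t=0,i=8
  #...#|.  b17=0 t=2,i=2
  #....|.  b16=0 t=1,i=1
  .####|#  b15=1 t=0,i=4
  .###.|#  b14=1 t=0,i=21
  .##.#|#  b13=1 t=0,i=14
  .##..|.  b12=0 t=0,i=17
  .#.##|.  b11=0 t=0,i=2
  .#.#.|.  b10=0 t=0,i=10
  .#..#|.  b9=0 t=4,i=6
  .#...|.  b8=0 t=2,i=15
  ..###|#  b7=1 t=0,i=20
  ..##.|.  b6=0 t=1,i=13
  ..#.#|.  b5=0 t=0,i=9
  ..#..|.  b4=0 t=2,i=14
  ...##|.  b3=0 t=1,i=3
  ...#.|#  b2=1 t=2,i=13
  ....#|.  b1=0 t=1,i=2
  .....|.  b0=0 t=1,i=10
  bits 01110011010110001110000010000100 = 1935204484

1935204484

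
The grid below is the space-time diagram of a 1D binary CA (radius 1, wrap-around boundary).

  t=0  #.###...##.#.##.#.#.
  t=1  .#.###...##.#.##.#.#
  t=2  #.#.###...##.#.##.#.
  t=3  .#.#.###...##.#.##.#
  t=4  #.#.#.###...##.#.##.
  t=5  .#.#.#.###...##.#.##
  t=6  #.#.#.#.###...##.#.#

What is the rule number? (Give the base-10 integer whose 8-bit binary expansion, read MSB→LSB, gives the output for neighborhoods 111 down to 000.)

  ###|#  b7=1 t=0,i=3
  ##.|#  b6=1 t=0,i=4
  #.#|#  b5=1 t=0,i=1
  #..|#  b4=1 t=0,i=5
  .##|.  b3=0 t=0,i=2
  .#.|.  b2=0 t=0,i=0
  ..#|.  b1=0 t=0,i=7
  ...|.  b0=0 t=0,i=6
  bits 11110000 = 240

240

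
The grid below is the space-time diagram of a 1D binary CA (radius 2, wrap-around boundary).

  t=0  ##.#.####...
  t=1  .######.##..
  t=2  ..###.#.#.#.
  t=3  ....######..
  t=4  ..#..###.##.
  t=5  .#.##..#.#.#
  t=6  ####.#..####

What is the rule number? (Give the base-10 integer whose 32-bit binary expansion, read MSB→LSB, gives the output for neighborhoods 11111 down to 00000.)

  nb #####: next=#  (t=1,i=3, bit31=1)
  nb ####.: next=.  (t=0,i=7, bit30=0)
  nb ###.#: next=#  (t=1,i=6, bit29=1)
  nb ###..: next=#  (t=0,i=8, bit28=1)
  nb ##.##: next=.  (t=1,i=7, bit27=0)
  nb ##.#.: next=#  (t=0,i=2, bit26=1)
  nb ##..#: next=#  (t=5,i=5, bit25=1)
  nb ##...: next=#  (t=0,i=9, bit24=1)
  nb #.###: next=#  (t=0,i=5, bit23=1)
  nb #.##.: next=#  (t=1,i=8, bit22=1)
  nb #.#.#: next=#  (t=0,i=3, bit21=1)
  nb #.#..: next=.  (t=2,i=10, bit20=0)
  nb #..##: next=#  (t=4,i=4, bit19=1)
  nb #..#.: next=.  (t=5,i=6, bit18=0)
  nb #...#: next=.  (t=0,i=10, bit17=0)
  nb #....: next=.  (t=3,i=11, bit16=0)
  nb .####: next=#  (t=0,i=6, bit15=1)
  nb .###.: next=.  (t=2,i=3, bit14=0)
  nb .##.#: next=#  (t=0,i=1, bit13=1)
  nb .##..: next=.  (t=1,i=9, bit12=0)
  nb .#.##: next=#  (t=0,i=4, bit11=1)
  nb .#.#.: next=#  (t=2,i=7, bit10=1)
  nb .#..#: next=#  (t=4,i=3, bit9=1)
  nb .#...: next=.  (t=2,i=11, bit8=0)
  nb ..###: next=.  (t=1,i=1, bit7=0)
  nb ..##.: next=.  (t=0,i=0, bit6=0)
  nb ..#.#: next=.  (t=5,i=7, bit5=0)
  nb ..#..: next=.  (t=4,i=2, bit4=0)
  nb ...##: next=.  (t=0,i=11, bit3=0)
  nb ...#.: next=#  (t=4,i=1, bit2=1)
  nb ....#: next=#  (t=3,i=2, bit1=1)
  nb .....: next=.  (t=3,i=0, bit0=0)
  bits 10110111111010001010111000000110 = 3085479430

3085479430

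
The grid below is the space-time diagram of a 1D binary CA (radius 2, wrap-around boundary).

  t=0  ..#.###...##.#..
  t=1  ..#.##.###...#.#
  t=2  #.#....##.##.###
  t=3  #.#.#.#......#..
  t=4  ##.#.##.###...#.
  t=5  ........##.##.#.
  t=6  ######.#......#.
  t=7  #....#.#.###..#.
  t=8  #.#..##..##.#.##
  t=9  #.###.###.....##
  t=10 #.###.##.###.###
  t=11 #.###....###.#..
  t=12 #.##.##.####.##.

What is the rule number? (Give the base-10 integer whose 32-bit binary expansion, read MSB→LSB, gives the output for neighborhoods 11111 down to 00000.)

  ##### -> .   bit 31 = 0  t=6,i=2
  ####. -> .   bit 30 = 0  t=2,i=15
  ###.# -> #   bit 29 = 1  t=2,i=0
  ###.. -> .   bit 28 = 0  t=0,i=6
  ##.## -> .   bit 27 = 0  t=1,i=6
  ##.#. -> .   bit 26 = 0  t=0,i=12
  ##..# -> #   bit 25 = 1  t=7,i=12
  ##... -> #   bit 24 = 1  t=0,i=7
  #.### -> #   bit 23 = 1  t=0,i=4
  #.##. -> .   bit 22 = 0  t=1,i=4
  #.#.# -> .   bit 21 = 0  t=3,i=2
  #.#.. -> #   bit 20 = 1  t=0,i=13
  #..## -> #   bit 19 = 1  t=8,i=4
  #..#. -> .   bit 18 = 0  t=1,i=1
  #...# -> #   bit 17 = 1  t=0,i=8
  #.... -> #   bit 16 = 1  t=0,i=15
  .#### -> .   bit 15 = 0  t=2,i=14
  .###. -> #   bit 14 = 1  t=0,i=5
  .##.# -> .   bit 13 = 0  t=0,i=11
  .##.. -> #   bit 12 = 1  t=8,i=6
  .#.## -> .   bit 11 = 0  t=0,i=3
  .#.#. -> #   bit 10 = 1  t=1,i=14
  .#..# -> #   bit 9 = 1  t=1,i=0
  .#... -> .   bit 8 = 0  t=0,i=14
  ..### -> #   bit 7 = 1  t=9,i=14
  ..##. -> .   bit 6 = 0  t=0,i=10
  ..#.# -> #   bit 5 = 1  t=0,i=2
  ..#.. -> .   bit 4 = 0  t=3,i=13
  ...## -> #   bit 3 = 1  t=0,i=9
  ...#. -> .   bit 2 = 0  t=0,i=1
  ....# -> .   bit 1 = 0  t=0,i=0
  ..... -> #   bit 0 = 1  t=3,i=9
  bits 00100011100110110101011010101001 = 597382825

597382825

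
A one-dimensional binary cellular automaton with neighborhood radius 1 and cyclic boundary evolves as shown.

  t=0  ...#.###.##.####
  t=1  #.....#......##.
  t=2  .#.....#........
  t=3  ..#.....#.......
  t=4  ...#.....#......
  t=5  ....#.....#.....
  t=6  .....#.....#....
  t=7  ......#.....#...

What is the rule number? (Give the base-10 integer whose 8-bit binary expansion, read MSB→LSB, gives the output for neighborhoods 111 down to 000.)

144

  ### -> #   bit 7 = 1  t=0,i=6
  ##. -> .   bit 6 = 0  t=0,i=7
  #.# -> .   bit 5 = 0  t=0,i=4
  #.. -> #   bit 4 = 1  t=0,i=0
  .## -> .   bit 3 = 0  t=0,i=5
  .#. -> .   bit 2 = 0  t=0,i=3
  ..# -> .   bit 1 = 0  t=0,i=2
  ... -> .   bit 0 = 0  t=0,i=1
  bits 10010000 = 144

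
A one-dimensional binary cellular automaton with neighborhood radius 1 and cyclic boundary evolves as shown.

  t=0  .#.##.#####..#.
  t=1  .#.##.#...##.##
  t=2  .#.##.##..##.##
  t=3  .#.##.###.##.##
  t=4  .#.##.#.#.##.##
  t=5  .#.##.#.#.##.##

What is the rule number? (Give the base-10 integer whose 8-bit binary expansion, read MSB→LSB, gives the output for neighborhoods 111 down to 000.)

  [7] ### => .  t=0,i=7
  [6] ##. => #  t=0,i=4
  [5] #.# => .  t=0,i=2
  [4] #.. => #  t=0,i=11
  [3] .## => #  t=0,i=3
  [2] .#. => #  t=0,i=1
  [1] ..# => .  t=0,i=0
  [0] ... => .  t=1,i=8
  bits 01011100 = 92

92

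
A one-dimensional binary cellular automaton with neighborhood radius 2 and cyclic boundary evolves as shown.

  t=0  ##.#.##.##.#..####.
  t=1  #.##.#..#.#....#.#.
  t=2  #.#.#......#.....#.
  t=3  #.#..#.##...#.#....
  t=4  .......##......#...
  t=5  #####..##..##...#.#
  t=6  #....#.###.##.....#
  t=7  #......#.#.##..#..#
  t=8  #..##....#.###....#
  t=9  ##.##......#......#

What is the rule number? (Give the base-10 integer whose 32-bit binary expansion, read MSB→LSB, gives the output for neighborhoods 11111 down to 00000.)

652251457

  [31] ##### => .  t=5,i=1
  [30] ####. => .  t=0,i=16
  [29] ###.# => #  t=0,i=17
  [28] ###.. => .  t=5,i=4
  [27] ##.## => .  t=0,i=7
  [26] ##.#. => #  t=0,i=2
  [25] ##..# => #  t=5,i=5
  [24] ##... => .  t=3,i=9
  [23] #.### => #  t=5,i=18
  [22] #.##. => #  t=0,i=0
  [21] #.#.# => #  t=0,i=3
  [20] #.#.. => .  t=0,i=11
  [19] #..## => .  t=0,i=13
  [18] #..#. => .  t=1,i=7
  [17] #...# => .  t=3,i=10
  [16] #.... => .  t=1,i=12
  [15] .#### => #  t=0,i=15
  [14] .###. => .  t=6,i=8
  [13] .##.# => .  t=0,i=1
  [12] .##.. => #  t=3,i=8
  [11] .#.## => .  t=0,i=4
  [10] .#.#. => .  t=1,i=9
  [9] .#..# => .  t=0,i=12
  [8] .#... => #  t=1,i=11
  [7] ..### => .  t=0,i=14
  [6] ..##. => #  t=4,i=7
  [5] ..#.# => .  t=1,i=8
  [4] ..#.. => .  t=2,i=11
  [3] ...## => .  t=4,i=6
  [2] ...#. => .  t=1,i=14
  [1] ....# => .  t=1,i=13
  [0] ..... => #  t=2,i=7
  bits 00100110111000001001000101000001 = 652251457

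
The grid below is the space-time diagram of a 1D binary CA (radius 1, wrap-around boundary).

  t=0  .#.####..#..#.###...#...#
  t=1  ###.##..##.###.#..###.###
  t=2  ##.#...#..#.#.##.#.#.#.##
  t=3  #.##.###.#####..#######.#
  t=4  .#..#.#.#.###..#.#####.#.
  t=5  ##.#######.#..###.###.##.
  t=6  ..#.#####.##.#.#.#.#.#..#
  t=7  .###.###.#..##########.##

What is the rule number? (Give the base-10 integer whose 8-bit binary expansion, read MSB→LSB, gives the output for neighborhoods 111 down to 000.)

167

  nb ###: next=#  (t=0,i=4, bit7=1)
  nb ##.: next=.  (t=0,i=6, bit6=0)
  nb #.#: next=#  (t=0,i=0, bit5=1)
  nb #..: next=.  (t=0,i=7, bit4=0)
  nb .##: next=.  (t=0,i=3, bit3=0)
  nb .#.: next=#  (t=0,i=1, bit2=1)
  nb ..#: next=#  (t=0,i=8, bit1=1)
  nb ...: next=#  (t=0,i=18, bit0=1)
  bits 10100111 = 167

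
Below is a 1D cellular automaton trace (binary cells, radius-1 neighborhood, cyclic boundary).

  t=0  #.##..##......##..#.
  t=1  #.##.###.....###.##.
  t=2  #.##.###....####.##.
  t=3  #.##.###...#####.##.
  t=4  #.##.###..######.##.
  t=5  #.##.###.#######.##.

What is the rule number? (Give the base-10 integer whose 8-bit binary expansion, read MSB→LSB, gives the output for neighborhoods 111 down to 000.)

206

  [7] ### => #  t=1,i=6
  [6] ##. => #  t=0,i=3
  [5] #.# => .  t=0,i=1
  [4] #.. => .  t=0,i=4
  [3] .## => #  t=0,i=2
  [2] .#. => #  t=0,i=0
  [1] ..# => #  t=0,i=5
  [0] ... => .  t=0,i=9
  bits 11001110 = 206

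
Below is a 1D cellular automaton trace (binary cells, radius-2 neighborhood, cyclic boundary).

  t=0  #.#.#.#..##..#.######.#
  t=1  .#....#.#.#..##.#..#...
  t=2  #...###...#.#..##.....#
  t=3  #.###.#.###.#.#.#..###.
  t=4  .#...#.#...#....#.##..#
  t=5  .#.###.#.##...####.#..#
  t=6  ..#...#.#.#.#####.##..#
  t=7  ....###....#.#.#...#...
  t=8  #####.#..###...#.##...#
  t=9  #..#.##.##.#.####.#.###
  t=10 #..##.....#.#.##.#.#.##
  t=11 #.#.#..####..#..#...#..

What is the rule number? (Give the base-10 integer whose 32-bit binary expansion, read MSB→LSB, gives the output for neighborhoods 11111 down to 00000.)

  ##### -> .   bit 31 = 0  t=0,i=17
  ####. -> #   bit 30 = 1  t=0,i=19
  ###.# -> .   bit 29 = 0  t=0,i=20
  ###.. -> #   bit 28 = 1  t=2,i=6
  ##.## -> .   bit 27 = 0  t=0,i=21
  ##.#. -> #   bit 26 = 1  t=0,i=1
  ##..# -> .   bit 25 = 0  t=0,i=11
  ##... -> .   bit 24 = 0  t=2,i=1
  #.### -> .   bit 23 = 0  t=0,i=15
  #.##. -> .   bit 22 = 0  t=0,i=22
  #.#.# -> .   bit 21 = 0  t=0,i=2
  #.#.. -> #   bit 20 = 1  t=0,i=6
  #..## -> #   bit 19 = 1  t=0,i=8
  #..#. -> .   bit 18 = 0  t=0,i=12
  #...# -> #   bit 17 = 1  t=2,i=2
  #.... -> .   bit 16 = 0  t=1,i=3
  .#### -> #   bit 15 = 1  t=0,i=16
  .###. -> .   bit 14 = 0  t=2,i=5
  .##.# -> .   bit 13 = 0  t=0,i=0
  .##.. -> #   bit 12 = 1  t=0,i=10
  .#.## -> #   bit 11 = 1  t=0,i=14
  .#.#. -> .   bit 10 = 0  t=0,i=3
  .#..# -> .   bit 9 = 0  t=0,i=7
  .#... -> .   bit 8 = 0  t=1,i=2
  ..### -> #   bit 7 = 1  t=2,i=4
  ..##. -> .   bit 6 = 0  t=0,i=9
  ..#.# -> #   bit 5 = 1  t=0,i=13
  ..#.. -> .   bit 4 = 0  t=1,i=1
  ...## -> #   bit 3 = 1  t=2,i=3
  ...#. -> #   bit 2 = 1  t=1,i=0
  ....# -> #   bit 1 = 1  t=1,i=4
  ..... -> #   bit 0 = 1  t=2,i=19
  bits 01010100000110101001100010101111 = 1411029167

1411029167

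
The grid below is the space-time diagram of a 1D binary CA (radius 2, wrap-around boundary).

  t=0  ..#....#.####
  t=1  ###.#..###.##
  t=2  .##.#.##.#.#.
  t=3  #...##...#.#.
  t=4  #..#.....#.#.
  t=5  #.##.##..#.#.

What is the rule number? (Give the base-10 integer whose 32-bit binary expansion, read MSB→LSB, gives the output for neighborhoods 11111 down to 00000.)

1924991161

  nb #####: next=.  (t=1,i=0, bit31=0)
  nb ####.: next=#  (t=0,i=11, bit30=1)
  nb ###.#: next=#  (t=1,i=2, bit29=1)
  nb ###..: next=#  (t=0,i=12, bit28=1)
  nb ##.##: next=.  (t=1,i=10, bit27=0)
  nb ##.#.: next=.  (t=1,i=3, bit26=0)
  nb ##..#: next=#  (t=0,i=0, bit25=1)
  nb ##...: next=.  (t=3,i=6, bit24=0)
  nb #.###: next=#  (t=0,i=9, bit23=1)
  nb #.##.: next=.  (t=2,i=6, bit22=0)
  nb #.#.#: next=#  (t=2,i=4, bit21=1)
  nb #.#..: next=#  (t=1,i=4, bit20=1)
  nb #..##: next=#  (t=1,i=6, bit19=1)
  nb #..#.: next=#  (t=0,i=1, bit18=1)
  nb #...#: next=.  (t=3,i=2, bit17=0)
  nb #....: next=#  (t=0,i=4, bit16=1)
  nb .####: next=.  (t=0,i=10, bit15=0)
  nb .###.: next=.  (t=1,i=8, bit14=0)
  nb .##.#: next=.  (t=2,i=2, bit13=0)
  nb .##..: next=.  (t=3,i=5, bit12=0)
  nb .#.##: next=#  (t=0,i=8, bit11=1)
  nb .#.#.: next=.  (t=2,i=10, bit10=0)
  nb .#..#: next=.  (t=1,i=5, bit9=0)
  nb .#...: next=.  (t=0,i=3, bit8=0)
  nb ..###: next=#  (t=1,i=7, bit7=1)
  nb ..##.: next=.  (t=2,i=1, bit6=0)
  nb ..#.#: next=#  (t=0,i=7, bit5=1)
  nb ..#..: next=#  (t=0,i=2, bit4=1)
  nb ...##: next=#  (t=3,i=3, bit3=1)
  nb ...#.: next=.  (t=0,i=6, bit2=0)
  nb ....#: next=.  (t=0,i=5, bit1=0)
  nb .....: next=#  (t=4,i=6, bit0=1)
  bits 01110010101111010000100010111001 = 1924991161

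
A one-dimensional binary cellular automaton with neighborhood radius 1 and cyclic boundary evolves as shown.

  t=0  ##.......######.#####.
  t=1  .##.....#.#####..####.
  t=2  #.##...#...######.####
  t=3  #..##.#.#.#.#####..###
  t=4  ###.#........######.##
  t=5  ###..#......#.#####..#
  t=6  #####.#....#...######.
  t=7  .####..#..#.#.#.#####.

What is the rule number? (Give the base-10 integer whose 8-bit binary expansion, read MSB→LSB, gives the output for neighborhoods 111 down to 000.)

  ### -> #   bit 7 = 1  t=0,i=10
  ##. -> #   bit 6 = 1  t=0,i=1
  #.# -> .   bit 5 = 0  t=0,i=15
  #.. -> #   bit 4 = 1  t=0,i=2
  .## -> .   bit 3 = 0  t=0,i=0
  .#. -> .   bit 2 = 0  t=1,i=8
  ..# -> #   bit 1 = 1  t=0,i=8
  ... -> .   bit 0 = 0  t=0,i=3
  bits 11010010 = 210

210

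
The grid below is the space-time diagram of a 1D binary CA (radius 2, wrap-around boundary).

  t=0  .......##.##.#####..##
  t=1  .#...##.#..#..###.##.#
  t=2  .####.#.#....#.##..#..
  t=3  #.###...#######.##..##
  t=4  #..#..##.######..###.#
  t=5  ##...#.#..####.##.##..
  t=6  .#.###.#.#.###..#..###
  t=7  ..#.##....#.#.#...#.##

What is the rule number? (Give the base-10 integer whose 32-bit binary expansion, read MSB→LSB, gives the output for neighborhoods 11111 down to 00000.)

  [31] ##### => #  t=0,i=15
  [30] ####. => #  t=0,i=16
  [29] ###.# => #  t=1,i=16
  [28] ###.. => .  t=0,i=17
  [27] ##.## => .  t=0,i=9
  [26] ##.#. => .  t=1,i=7
  [25] ##..# => #  t=0,i=18
  [24] ##... => .  t=0,i=0
  [23] #.### => .  t=0,i=13
  [22] #.##. => .  t=0,i=10
  [21] #.#.# => .  t=1,i=21
  [20] #.#.. => #  t=1,i=1
  [19] #..## => #  t=0,i=19
  [18] #..#. => .  t=1,i=10
  [17] #...# => #  t=1,i=3
  [16] #.... => #  t=0,i=1
  [15] .#### => #  t=0,i=14
  [14] .###. => #  t=1,i=15
  [13] .##.# => #  t=0,i=8
  [12] .##.. => #  t=0,i=21
  [11] .#.## => #  t=2,i=14
  [10] .#.#. => .  t=1,i=0
  [9] .#..# => .  t=1,i=9
  [8] .#... => #  t=1,i=2
  [7] ..### => .  t=1,i=14
  [6] ..##. => .  t=0,i=7
  [5] ..#.# => #  t=2,i=13
  [4] ..#.. => .  t=1,i=11
  [3] ...## => #  t=0,i=6
  [2] ...#. => #  t=2,i=12
  [1] ....# => #  t=0,i=5
  [0] ..... => .  t=0,i=2
  bits 11100010000110111111100100101110 = 3793484078

3793484078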